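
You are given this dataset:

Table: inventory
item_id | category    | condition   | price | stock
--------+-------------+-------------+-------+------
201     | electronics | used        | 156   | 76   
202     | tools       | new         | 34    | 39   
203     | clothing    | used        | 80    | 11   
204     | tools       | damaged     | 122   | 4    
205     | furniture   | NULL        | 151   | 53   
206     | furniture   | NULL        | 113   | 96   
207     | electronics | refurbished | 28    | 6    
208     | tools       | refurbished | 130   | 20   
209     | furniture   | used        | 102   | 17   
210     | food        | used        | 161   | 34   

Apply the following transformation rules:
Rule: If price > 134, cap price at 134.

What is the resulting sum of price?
1011

Step 1: 3 records have price > 134
Step 2: These records originally summed to 468
Step 3: After capping: 3 × 134 = 402
Step 4: Unaffected records sum: 609
Step 5: Final sum = 402 + 609 = 1011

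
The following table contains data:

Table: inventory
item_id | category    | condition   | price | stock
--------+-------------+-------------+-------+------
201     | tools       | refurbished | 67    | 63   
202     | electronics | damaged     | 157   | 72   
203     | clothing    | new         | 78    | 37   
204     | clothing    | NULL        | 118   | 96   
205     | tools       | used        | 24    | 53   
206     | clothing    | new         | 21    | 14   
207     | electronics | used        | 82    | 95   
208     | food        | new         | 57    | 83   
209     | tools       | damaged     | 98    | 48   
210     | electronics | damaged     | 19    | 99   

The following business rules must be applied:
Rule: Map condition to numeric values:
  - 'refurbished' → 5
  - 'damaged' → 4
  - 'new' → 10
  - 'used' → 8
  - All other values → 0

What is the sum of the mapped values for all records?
63

Step 1: Apply mapping to each record
Step 2: Count by status:
  'refurbished': 1 records × 5 = 5
  'damaged': 3 records × 4 = 12
  'new': 3 records × 10 = 30
  'used': 2 records × 8 = 16
Step 3: Sum all mapped values = 63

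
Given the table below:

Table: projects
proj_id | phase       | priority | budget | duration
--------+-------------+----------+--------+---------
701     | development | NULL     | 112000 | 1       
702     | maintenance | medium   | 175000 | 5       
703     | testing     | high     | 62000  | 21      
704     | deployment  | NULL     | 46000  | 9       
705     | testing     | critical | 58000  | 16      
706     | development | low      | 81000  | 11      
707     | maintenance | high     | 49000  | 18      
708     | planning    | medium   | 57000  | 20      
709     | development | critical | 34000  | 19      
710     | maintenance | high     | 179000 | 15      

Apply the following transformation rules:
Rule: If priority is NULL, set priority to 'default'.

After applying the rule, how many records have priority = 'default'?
2

Step 1: Count records where priority IS NULL
Step 2: Found 2 records with NULL priority
Step 3: These records will have priority set to 'default'
Step 4: Records already having priority = 'default': 0
Step 5: Answer: 2 + 0 = 2 records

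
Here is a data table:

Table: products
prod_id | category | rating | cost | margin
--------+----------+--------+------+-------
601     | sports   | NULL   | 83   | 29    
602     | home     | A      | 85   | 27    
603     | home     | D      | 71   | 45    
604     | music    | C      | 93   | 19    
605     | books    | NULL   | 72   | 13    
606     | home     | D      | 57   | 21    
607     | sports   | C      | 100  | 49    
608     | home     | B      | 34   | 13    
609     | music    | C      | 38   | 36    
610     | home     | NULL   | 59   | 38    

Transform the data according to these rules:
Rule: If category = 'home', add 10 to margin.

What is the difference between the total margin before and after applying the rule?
50

Step 1: Original sum of margin = 290
Step 2: 5 records have category = 'home'
Step 3: Each affected record changes by 10
Step 4: Total change = 5 × 10 = 50
Step 5: New sum = 290 + 50 = 340
Step 6: Difference = |340 - 290| = 50
        (Sum increased by 50)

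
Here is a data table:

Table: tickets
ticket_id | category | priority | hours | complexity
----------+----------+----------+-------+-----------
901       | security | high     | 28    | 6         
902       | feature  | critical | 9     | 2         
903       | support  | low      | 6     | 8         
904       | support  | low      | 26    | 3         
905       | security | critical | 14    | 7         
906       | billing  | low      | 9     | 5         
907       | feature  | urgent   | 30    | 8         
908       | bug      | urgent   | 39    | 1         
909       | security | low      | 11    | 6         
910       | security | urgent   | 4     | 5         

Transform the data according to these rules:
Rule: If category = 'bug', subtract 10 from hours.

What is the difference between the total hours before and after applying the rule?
10

Step 1: Original sum of hours = 176
Step 2: 1 records have category = 'bug'
Step 3: Each affected record changes by -10
Step 4: Total change = 1 × -10 = -10
Step 5: New sum = 176 + -10 = 166
Step 6: Difference = |166 - 176| = 10
        (Sum decreased by 10)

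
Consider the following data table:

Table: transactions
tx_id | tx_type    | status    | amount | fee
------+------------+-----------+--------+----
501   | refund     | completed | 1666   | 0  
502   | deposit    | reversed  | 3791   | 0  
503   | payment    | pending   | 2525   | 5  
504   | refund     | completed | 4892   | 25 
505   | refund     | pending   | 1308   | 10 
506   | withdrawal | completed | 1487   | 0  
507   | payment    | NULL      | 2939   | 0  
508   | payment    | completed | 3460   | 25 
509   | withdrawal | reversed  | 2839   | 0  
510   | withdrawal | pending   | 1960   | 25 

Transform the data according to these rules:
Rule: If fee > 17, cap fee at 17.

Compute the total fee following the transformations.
66

Step 1: 3 records have fee > 17
Step 2: These records originally summed to 75
Step 3: After capping: 3 × 17 = 51
Step 4: Unaffected records sum: 15
Step 5: Final sum = 51 + 15 = 66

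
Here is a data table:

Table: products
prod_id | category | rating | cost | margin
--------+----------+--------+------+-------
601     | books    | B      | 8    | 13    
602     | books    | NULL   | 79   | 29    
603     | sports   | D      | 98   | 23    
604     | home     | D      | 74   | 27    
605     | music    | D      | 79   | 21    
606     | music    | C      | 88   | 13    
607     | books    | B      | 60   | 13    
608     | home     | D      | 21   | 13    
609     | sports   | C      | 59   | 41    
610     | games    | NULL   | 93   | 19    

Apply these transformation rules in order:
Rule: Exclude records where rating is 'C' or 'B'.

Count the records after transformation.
6

Step 1: Count records to exclude
  - 2 (C) + 2 (B) = 4 records
Step 2: Total records: 10
Step 3: Remaining = 10 - 4 = 6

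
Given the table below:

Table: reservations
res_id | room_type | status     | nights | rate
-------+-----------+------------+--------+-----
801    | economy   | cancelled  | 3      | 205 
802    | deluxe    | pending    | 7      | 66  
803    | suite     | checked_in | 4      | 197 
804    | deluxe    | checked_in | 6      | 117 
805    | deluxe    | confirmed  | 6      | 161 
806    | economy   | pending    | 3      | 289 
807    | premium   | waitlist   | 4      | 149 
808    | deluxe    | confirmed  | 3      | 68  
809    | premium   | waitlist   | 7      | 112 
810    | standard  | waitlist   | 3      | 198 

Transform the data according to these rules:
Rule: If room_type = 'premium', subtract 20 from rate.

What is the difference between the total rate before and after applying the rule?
40

Step 1: Original sum of rate = 1562
Step 2: 2 records have room_type = 'premium'
Step 3: Each affected record changes by -20
Step 4: Total change = 2 × -20 = -40
Step 5: New sum = 1562 + -40 = 1522
Step 6: Difference = |1522 - 1562| = 40
        (Sum decreased by 40)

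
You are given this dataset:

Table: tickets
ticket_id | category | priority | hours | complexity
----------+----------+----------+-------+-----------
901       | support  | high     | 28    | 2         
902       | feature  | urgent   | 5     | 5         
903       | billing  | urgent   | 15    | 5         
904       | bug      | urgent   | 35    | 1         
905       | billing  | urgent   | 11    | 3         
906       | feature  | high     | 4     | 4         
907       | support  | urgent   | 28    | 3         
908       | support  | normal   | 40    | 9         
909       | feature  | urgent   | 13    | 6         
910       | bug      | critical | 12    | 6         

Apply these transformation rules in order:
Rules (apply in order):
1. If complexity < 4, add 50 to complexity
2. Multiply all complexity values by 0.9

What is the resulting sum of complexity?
219.6

Step 1: Apply Rule 1 - Add 50 to records with complexity < 4
  - 4 records affected: 9 + (4 × 50) = 209
  - Unaffected records: 35
  - Sum after Rule 1: 244
Step 2: Apply Rule 2 - Multiply all by 0.9
  - 244 × 0.9 = 219.6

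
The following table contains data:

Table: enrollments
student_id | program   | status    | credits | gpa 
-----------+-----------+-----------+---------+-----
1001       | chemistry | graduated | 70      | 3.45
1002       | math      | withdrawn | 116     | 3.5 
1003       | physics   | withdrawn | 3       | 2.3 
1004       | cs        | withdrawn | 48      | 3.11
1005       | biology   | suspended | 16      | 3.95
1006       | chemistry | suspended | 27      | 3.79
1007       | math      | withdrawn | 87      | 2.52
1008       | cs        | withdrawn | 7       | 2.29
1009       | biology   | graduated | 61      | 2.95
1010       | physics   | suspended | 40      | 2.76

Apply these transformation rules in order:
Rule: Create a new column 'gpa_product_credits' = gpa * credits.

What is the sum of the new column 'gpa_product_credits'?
1494.83

Step 1: For each record, compute gpa * credits
Example calculations:
  3.45 * 70 = 241.5
  3.5 * 116 = 406.0
  2.3 * 3 = 6.9
  ...
Step 2: Sum all derived values
Step 3: Total = 1494.83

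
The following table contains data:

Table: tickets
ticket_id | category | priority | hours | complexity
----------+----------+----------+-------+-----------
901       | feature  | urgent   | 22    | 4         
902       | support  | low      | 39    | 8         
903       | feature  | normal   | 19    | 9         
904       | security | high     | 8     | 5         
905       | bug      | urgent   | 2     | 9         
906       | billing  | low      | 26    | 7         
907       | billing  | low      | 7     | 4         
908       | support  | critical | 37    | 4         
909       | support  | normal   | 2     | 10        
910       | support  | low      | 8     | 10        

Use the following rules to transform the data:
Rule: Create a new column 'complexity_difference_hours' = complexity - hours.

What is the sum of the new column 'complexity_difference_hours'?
-100

Step 1: For each record, compute complexity - hours
Example calculations:
  4 - 22 = -18
  8 - 39 = -31
  9 - 19 = -10
  ...
Step 2: Sum all derived values
Step 3: Total = -100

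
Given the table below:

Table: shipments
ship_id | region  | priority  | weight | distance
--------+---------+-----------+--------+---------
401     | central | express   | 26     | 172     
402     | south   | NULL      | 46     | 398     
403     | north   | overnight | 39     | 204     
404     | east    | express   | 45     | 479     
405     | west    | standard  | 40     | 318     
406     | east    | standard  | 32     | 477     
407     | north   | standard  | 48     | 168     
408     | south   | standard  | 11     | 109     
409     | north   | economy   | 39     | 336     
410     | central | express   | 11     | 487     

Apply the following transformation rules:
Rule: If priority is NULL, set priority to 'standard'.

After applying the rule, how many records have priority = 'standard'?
5

Step 1: Count records where priority IS NULL
Step 2: Found 1 records with NULL priority
Step 3: These records will have priority set to 'standard'
Step 4: Records already having priority = 'standard': 4
Step 5: Answer: 1 + 4 = 5 records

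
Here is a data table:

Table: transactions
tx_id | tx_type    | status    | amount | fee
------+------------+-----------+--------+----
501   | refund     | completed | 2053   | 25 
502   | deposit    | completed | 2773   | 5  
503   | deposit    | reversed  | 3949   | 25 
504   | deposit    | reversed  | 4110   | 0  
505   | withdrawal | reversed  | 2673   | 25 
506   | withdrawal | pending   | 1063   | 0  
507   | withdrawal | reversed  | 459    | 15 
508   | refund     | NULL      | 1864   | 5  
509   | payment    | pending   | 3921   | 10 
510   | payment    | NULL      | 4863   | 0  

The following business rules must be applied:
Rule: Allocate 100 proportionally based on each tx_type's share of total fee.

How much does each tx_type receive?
deposit: 27.27, payment: 9.09, refund: 27.27, withdrawal: 36.36

Step 1: Calculate total fee = 110
Step 2: Calculate each tx_type's proportion:
  deposit: 30/110 = 27.27% → 27.27
  payment: 10/110 = 9.09% → 9.09
  refund: 30/110 = 27.27% → 27.27
  withdrawal: 40/110 = 36.36% → 36.36
Step 3: Verify: sum of allocations ≈ 100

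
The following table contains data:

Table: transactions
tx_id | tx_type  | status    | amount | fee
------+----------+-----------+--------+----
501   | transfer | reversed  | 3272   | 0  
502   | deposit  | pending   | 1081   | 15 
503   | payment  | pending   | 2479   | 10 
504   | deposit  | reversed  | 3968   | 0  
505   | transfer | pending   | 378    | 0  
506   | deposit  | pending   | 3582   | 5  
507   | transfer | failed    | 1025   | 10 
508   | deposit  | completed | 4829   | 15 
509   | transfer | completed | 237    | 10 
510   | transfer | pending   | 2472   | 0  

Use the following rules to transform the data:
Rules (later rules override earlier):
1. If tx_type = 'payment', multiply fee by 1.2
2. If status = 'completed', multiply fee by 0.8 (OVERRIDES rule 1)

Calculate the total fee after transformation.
62.0

Step 1: Rule 2 takes priority for records with status = 'completed'
  - 2 records: 25 × 0.8 = 20.0
Step 2: Rule 1 applies to remaining records with tx_type = 'payment'
  - 1 records: 10 × 1.2 = 12.0
Step 3: Other records unchanged: 30
Step 4: Final sum = 20.0 + 12.0 + 30 = 62.0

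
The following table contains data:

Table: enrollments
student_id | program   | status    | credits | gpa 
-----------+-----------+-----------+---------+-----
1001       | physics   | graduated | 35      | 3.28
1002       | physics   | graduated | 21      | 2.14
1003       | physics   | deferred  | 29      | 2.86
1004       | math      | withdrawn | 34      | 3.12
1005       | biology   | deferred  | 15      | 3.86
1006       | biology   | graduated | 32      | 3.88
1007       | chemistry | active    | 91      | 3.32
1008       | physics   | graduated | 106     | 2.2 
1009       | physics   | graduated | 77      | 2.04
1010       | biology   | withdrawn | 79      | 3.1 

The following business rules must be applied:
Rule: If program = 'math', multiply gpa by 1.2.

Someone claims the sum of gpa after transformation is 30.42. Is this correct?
Yes, the result is correct.

Step 1: Calculate the correct sum after transformation
Step 2: Apply multiplier 1.2 to records where program = 'math'
Step 3: Correct result = 30.42
Step 4: Claimed result = 30.42
Step 5: 30.42 = 30.42 ✓
Conclusion: The claimed result is correct.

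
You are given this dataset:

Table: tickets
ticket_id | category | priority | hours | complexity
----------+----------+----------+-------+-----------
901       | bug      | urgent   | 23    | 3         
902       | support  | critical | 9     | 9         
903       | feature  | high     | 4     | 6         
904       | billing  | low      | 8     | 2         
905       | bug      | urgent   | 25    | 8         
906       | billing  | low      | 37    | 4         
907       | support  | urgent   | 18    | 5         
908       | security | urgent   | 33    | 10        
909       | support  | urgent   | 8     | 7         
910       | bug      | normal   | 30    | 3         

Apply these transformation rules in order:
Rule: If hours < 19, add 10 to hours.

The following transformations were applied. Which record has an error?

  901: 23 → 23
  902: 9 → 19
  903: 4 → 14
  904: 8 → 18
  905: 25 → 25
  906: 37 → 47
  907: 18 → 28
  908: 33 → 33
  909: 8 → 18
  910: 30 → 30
Record 906 has an error. The correct transformed value should be 37, not 47.

Step 1: Check each record against the rule
Step 2: Record 906 has hours = 37
Step 3: Since 37 >= 19, the bonus should not have been applied
Step 4: Correct value = 37, but claimed value = 47
Conclusion: Record 906 has the error.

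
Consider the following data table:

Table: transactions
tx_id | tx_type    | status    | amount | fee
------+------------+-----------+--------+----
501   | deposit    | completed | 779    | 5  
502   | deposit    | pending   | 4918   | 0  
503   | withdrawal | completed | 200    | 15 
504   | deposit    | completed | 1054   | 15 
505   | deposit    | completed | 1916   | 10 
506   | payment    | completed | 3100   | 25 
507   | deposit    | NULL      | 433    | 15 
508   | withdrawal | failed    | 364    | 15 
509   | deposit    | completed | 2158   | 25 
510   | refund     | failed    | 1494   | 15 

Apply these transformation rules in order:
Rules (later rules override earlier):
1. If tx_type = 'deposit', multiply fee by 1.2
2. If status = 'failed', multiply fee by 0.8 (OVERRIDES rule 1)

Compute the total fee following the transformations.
148.0

Step 1: Rule 2 takes priority for records with status = 'failed'
  - 2 records: 30 × 0.8 = 24.0
Step 2: Rule 1 applies to remaining records with tx_type = 'deposit'
  - 6 records: 70 × 1.2 = 84.0
Step 3: Other records unchanged: 40
Step 4: Final sum = 24.0 + 84.0 + 40 = 148.0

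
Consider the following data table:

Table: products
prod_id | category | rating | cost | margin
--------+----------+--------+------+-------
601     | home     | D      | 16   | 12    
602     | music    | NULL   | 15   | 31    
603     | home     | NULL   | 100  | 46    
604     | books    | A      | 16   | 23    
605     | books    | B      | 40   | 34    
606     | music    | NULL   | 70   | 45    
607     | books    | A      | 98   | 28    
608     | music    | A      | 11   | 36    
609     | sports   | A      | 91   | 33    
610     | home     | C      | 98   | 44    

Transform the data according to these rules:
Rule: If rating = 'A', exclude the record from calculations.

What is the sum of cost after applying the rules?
339

Step 1: Identify records where rating = 'A'
Step 2: The excluded records sum to 216
Step 3: Original total cost = 555
Step 4: Remaining total = 555 - 216 = 339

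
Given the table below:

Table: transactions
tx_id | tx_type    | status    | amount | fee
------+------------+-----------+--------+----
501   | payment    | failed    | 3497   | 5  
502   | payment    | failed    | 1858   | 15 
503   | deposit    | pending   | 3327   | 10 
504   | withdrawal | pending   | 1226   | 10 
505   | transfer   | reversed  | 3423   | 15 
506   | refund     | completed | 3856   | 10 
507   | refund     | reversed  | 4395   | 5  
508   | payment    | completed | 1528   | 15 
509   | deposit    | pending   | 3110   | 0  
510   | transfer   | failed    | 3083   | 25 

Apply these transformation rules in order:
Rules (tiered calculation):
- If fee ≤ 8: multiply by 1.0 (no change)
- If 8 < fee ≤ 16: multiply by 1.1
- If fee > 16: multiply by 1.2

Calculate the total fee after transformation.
122.5

Step 1: Tier 1 (fee ≤ 8): 3 records, sum = 10 × 1.0 = 10.0
Step 2: Tier 2 (8 < fee ≤ 16): 6 records, sum = 75 × 1.1 = 82.5
Step 3: Tier 3 (fee > 16): 1 records, sum = 25 × 1.2 = 30.0
Step 4: Final sum = 10.0 + 82.5 + 30.0 = 122.5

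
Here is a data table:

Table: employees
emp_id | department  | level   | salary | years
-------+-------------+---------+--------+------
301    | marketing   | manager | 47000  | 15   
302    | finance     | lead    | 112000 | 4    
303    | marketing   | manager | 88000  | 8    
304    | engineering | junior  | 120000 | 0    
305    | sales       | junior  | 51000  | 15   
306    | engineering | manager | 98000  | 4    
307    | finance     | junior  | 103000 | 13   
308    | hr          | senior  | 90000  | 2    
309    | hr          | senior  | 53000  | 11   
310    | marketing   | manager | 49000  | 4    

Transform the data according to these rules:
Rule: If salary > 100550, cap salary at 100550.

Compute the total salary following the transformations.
777650

Step 1: 3 records have salary > 100550
Step 2: These records originally summed to 335000
Step 3: After capping: 3 × 100550 = 301650
Step 4: Unaffected records sum: 476000
Step 5: Final sum = 301650 + 476000 = 777650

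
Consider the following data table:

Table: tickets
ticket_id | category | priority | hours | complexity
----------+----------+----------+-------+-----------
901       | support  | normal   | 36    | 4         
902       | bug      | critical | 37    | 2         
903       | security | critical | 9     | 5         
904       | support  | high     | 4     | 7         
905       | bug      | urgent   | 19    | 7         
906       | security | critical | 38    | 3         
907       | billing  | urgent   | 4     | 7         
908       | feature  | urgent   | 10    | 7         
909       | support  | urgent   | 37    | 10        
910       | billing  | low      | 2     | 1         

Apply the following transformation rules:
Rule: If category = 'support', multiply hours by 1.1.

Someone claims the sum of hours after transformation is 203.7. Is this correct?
Yes, the result is correct.

Step 1: Calculate the correct sum after transformation
Step 2: Apply multiplier 1.1 to records where category = 'support'
Step 3: Correct result = 203.7
Step 4: Claimed result = 203.7
Step 5: 203.7 = 203.7 ✓
Conclusion: The claimed result is correct.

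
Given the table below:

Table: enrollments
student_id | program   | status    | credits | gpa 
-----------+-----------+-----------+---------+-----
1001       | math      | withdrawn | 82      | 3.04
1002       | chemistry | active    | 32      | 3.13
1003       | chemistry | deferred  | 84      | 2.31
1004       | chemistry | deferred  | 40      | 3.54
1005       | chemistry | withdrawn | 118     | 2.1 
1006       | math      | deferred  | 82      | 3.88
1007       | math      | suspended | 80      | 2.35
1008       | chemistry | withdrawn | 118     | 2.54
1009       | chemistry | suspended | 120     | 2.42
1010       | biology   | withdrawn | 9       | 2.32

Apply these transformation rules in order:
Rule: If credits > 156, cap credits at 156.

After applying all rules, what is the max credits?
120

Step 1: Original maximum credits = 120
Step 2: Check cap of 156 against maximum
Step 3: No records exceed the cap (max 120 <= cap 156), so no capping applies
Step 4: Maximum after transformation = 120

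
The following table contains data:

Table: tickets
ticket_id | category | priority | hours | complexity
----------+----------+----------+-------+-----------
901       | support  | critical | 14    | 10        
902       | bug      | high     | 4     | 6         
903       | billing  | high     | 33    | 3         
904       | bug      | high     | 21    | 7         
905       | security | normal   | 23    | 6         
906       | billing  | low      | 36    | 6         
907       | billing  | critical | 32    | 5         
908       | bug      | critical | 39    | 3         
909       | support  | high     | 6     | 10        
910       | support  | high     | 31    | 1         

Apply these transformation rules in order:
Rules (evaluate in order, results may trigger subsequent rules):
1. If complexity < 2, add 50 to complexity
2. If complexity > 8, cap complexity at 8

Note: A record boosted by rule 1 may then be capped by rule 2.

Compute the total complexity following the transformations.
60

Step 1: Apply rule 1 to records with complexity < 2
  - 1 records get bonus of 50
  - Of these, 1 records then exceed 8 and get capped
Step 2: Apply rule 2 to records with complexity > 8
  - 2 records (original) are capped
Step 3: Calculate final sum = 60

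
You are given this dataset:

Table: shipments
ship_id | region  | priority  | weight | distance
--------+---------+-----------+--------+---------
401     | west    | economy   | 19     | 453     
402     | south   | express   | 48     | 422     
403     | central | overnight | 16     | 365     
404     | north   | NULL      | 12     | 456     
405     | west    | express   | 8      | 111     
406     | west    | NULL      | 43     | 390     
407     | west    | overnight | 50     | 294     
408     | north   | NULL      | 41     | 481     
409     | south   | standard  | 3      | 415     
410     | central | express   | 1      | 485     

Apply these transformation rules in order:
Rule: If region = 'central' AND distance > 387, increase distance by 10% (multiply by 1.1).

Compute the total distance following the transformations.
3920.5

Step 1: Find records where region = 'central' AND distance > 387
Step 2: 1 records match, summing to 485
Step 3: After multiplier: 485 × 1.1 = 533.5
Step 4: Unaffected records sum: 3387
Step 5: Final sum = 533.5 + 3387 = 3920.5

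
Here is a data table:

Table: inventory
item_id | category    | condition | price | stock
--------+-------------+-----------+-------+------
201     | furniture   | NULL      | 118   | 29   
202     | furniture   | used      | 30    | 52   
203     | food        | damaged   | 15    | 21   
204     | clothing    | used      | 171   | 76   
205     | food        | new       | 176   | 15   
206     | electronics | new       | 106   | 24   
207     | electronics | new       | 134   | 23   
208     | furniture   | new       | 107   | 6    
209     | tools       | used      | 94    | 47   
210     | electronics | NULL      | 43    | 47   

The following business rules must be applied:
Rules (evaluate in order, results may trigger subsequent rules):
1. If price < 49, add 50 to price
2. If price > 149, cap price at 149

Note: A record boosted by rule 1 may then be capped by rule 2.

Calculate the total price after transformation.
1095

Step 1: Apply rule 1 to records with price < 49
  - 3 records get bonus of 50
  - Of these, 0 records then exceed 149 and get capped
Step 2: Apply rule 2 to records with price > 149
  - 2 records (original) are capped
Step 3: Calculate final sum = 1095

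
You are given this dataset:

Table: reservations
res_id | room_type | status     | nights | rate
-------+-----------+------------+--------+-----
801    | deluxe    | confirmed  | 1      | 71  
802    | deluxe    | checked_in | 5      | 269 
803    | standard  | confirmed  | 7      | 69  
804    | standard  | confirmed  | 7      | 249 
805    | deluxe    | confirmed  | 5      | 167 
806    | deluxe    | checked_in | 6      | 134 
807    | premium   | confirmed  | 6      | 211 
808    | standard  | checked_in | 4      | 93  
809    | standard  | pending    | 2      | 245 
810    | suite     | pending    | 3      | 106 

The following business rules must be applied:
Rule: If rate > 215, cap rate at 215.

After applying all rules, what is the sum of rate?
1496

Step 1: 3 records have rate > 215
Step 2: These records originally summed to 763
Step 3: After capping: 3 × 215 = 645
Step 4: Unaffected records sum: 851
Step 5: Final sum = 645 + 851 = 1496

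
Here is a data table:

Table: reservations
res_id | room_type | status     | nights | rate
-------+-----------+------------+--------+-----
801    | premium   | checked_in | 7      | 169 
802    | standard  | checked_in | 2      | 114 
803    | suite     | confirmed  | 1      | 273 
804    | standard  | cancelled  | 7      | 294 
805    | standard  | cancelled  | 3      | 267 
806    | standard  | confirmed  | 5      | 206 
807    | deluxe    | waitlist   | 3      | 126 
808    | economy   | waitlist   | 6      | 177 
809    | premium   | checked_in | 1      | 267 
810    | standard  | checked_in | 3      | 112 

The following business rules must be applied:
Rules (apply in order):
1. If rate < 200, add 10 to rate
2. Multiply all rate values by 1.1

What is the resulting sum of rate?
2260.5

Step 1: Apply Rule 1 - Add 10 to records with rate < 200
  - 5 records affected: 698 + (5 × 10) = 748
  - Unaffected records: 1307
  - Sum after Rule 1: 2055
Step 2: Apply Rule 2 - Multiply all by 1.1
  - 2055 × 1.1 = 2260.5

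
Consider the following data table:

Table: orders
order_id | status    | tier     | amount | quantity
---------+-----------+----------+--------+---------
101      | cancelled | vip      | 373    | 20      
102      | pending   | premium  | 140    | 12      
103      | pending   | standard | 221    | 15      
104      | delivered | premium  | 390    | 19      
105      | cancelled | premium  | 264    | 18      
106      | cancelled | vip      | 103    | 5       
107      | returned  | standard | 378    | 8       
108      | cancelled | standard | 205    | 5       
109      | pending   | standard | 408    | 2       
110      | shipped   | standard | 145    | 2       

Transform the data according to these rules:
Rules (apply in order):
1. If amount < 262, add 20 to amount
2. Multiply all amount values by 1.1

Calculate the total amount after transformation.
2999.7

Step 1: Apply Rule 1 - Add 20 to records with amount < 262
  - 5 records affected: 814 + (5 × 20) = 914
  - Unaffected records: 1813
  - Sum after Rule 1: 2727
Step 2: Apply Rule 2 - Multiply all by 1.1
  - 2727 × 1.1 = 2999.7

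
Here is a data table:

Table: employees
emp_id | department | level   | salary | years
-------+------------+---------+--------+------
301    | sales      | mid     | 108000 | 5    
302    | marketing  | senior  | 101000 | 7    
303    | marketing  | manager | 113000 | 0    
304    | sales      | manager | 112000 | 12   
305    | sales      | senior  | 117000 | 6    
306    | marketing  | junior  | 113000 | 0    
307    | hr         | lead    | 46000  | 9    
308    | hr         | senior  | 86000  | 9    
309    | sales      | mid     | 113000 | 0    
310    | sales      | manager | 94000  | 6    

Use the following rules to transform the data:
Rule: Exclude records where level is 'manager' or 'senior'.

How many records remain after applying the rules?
4

Step 1: Count records to exclude
  - 3 (manager) + 3 (senior) = 6 records
Step 2: Total records: 10
Step 3: Remaining = 10 - 6 = 4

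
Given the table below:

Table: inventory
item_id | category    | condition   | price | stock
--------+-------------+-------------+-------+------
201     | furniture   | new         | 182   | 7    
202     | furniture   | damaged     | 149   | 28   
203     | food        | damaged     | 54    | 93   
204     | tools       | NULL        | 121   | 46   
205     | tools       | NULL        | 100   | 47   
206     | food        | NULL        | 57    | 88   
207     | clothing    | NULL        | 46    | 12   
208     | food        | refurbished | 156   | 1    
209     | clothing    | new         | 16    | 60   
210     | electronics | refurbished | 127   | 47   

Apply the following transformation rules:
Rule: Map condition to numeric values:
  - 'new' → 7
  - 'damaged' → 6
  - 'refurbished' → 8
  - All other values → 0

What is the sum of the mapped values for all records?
42

Step 1: Apply mapping to each record
Step 2: Count by status:
  'new': 2 records × 7 = 14
  'damaged': 2 records × 6 = 12
  'refurbished': 2 records × 8 = 16
Step 3: Sum all mapped values = 42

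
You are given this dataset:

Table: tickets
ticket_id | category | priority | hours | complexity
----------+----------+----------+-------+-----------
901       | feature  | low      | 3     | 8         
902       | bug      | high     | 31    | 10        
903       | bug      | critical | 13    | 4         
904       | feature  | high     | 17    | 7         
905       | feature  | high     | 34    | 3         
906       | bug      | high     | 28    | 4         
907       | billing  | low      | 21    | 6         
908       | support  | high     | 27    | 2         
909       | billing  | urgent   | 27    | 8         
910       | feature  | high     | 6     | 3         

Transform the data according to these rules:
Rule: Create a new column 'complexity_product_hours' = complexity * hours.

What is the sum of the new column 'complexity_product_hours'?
1133

Step 1: For each record, compute complexity * hours
Example calculations:
  8 * 3 = 24
  10 * 31 = 310
  4 * 13 = 52
  ...
Step 2: Sum all derived values
Step 3: Total = 1133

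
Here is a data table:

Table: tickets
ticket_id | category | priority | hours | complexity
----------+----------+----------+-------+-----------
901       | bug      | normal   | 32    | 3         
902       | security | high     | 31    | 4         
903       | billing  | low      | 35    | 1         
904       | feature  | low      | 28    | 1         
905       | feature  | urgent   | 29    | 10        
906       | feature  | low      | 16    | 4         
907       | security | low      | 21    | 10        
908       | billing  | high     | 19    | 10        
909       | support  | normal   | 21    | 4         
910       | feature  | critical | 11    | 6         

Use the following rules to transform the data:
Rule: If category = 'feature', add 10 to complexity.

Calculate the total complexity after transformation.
93

Step 1: Count records where category = 'feature': 4
Step 2: Total bonus added: 4 × 10 = 40
Step 3: Original sum of complexity: 53
Step 4: Final sum = 53 + 40 = 93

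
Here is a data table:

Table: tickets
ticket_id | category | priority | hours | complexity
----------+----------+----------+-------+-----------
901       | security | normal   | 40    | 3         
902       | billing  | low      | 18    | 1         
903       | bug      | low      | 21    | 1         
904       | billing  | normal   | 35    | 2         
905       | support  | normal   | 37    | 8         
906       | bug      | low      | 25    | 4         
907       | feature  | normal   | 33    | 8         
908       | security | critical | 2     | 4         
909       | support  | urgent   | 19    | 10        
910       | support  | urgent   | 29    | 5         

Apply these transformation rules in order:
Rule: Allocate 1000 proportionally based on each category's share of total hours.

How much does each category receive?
billing: 204.63, bug: 177.61, feature: 127.41, security: 162.16, support: 328.19

Step 1: Calculate total hours = 259
Step 2: Calculate each category's proportion:
  billing: 53/259 = 20.46% → 204.63
  bug: 46/259 = 17.76% → 177.61
  feature: 33/259 = 12.74% → 127.41
  security: 42/259 = 16.22% → 162.16
  support: 85/259 = 32.82% → 328.19
Step 3: Verify: sum of allocations ≈ 1000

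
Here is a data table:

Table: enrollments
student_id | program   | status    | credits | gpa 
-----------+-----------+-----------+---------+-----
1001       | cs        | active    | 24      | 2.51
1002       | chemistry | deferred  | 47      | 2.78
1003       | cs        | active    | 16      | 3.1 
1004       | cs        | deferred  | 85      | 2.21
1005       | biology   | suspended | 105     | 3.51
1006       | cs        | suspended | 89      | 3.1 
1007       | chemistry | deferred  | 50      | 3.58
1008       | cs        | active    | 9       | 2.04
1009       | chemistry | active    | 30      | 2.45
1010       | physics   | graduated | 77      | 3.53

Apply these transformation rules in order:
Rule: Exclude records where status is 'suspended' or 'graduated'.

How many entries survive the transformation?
7

Step 1: Count records to exclude
  - 2 (suspended) + 1 (graduated) = 3 records
Step 2: Total records: 10
Step 3: Remaining = 10 - 3 = 7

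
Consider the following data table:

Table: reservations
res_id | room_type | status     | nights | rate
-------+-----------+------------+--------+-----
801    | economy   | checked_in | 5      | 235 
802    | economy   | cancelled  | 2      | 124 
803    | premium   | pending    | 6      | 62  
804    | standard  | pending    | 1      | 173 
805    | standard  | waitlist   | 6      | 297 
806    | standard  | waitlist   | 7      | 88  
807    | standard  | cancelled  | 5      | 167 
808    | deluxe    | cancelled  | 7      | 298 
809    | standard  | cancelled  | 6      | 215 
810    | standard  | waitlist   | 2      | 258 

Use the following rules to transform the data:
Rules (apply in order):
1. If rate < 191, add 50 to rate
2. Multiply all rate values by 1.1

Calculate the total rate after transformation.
2383.7

Step 1: Apply Rule 1 - Add 50 to records with rate < 191
  - 5 records affected: 614 + (5 × 50) = 864
  - Unaffected records: 1303
  - Sum after Rule 1: 2167
Step 2: Apply Rule 2 - Multiply all by 1.1
  - 2167 × 1.1 = 2383.7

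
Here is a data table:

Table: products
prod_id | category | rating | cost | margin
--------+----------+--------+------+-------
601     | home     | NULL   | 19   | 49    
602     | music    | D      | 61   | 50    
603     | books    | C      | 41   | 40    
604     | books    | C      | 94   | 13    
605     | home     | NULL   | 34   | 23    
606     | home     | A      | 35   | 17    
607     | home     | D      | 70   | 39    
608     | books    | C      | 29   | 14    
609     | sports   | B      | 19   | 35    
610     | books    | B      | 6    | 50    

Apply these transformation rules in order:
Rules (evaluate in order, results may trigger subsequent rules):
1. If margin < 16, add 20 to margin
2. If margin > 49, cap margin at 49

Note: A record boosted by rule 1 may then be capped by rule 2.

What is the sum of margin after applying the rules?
368

Step 1: Apply rule 1 to records with margin < 16
  - 2 records get bonus of 20
  - Of these, 0 records then exceed 49 and get capped
Step 2: Apply rule 2 to records with margin > 49
  - 2 records (original) are capped
Step 3: Calculate final sum = 368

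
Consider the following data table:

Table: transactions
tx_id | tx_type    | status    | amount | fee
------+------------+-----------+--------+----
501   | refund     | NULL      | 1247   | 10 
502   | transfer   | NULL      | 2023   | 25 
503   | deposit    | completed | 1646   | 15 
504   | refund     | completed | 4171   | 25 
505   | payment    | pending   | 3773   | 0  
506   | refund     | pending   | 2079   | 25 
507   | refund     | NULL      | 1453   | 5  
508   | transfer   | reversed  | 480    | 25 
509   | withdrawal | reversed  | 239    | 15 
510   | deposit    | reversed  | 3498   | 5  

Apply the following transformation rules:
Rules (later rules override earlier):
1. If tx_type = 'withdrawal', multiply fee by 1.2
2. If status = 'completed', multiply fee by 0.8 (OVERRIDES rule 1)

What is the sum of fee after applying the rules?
145.0

Step 1: Rule 2 takes priority for records with status = 'completed'
  - 2 records: 40 × 0.8 = 32.0
Step 2: Rule 1 applies to remaining records with tx_type = 'withdrawal'
  - 1 records: 15 × 1.2 = 18.0
Step 3: Other records unchanged: 95
Step 4: Final sum = 32.0 + 18.0 + 95 = 145.0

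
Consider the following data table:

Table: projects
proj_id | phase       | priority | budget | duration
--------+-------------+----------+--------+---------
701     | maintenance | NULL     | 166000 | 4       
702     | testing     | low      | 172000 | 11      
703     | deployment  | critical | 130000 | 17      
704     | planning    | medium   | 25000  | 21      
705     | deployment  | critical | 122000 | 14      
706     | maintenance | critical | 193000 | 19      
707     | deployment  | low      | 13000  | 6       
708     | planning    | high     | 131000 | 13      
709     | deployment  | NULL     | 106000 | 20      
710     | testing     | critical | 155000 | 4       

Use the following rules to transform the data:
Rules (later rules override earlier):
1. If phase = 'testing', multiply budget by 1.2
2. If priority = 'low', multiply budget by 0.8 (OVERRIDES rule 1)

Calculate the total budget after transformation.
1207000.0

Step 1: Rule 2 takes priority for records with priority = 'low'
  - 2 records: 185000 × 0.8 = 148000.0
Step 2: Rule 1 applies to remaining records with phase = 'testing'
  - 1 records: 155000 × 1.2 = 186000.0
Step 3: Other records unchanged: 873000
Step 4: Final sum = 148000.0 + 186000.0 + 873000 = 1207000.0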